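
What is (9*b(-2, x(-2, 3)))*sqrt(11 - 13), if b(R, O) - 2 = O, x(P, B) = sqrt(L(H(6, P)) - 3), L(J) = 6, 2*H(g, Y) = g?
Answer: 9*I*sqrt(2)*(2 + sqrt(3)) ≈ 47.501*I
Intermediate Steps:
H(g, Y) = g/2
x(P, B) = sqrt(3) (x(P, B) = sqrt(6 - 3) = sqrt(3))
b(R, O) = 2 + O
(9*b(-2, x(-2, 3)))*sqrt(11 - 13) = (9*(2 + sqrt(3)))*sqrt(11 - 13) = (18 + 9*sqrt(3))*sqrt(-2) = (18 + 9*sqrt(3))*(I*sqrt(2)) = I*sqrt(2)*(18 + 9*sqrt(3))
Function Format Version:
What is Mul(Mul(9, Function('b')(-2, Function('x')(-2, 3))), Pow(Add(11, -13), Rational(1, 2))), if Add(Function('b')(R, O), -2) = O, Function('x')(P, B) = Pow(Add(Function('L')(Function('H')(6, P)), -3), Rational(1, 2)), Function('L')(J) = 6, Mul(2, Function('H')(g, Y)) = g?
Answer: Mul(9, I, Pow(2, Rational(1, 2)), Add(2, Pow(3, Rational(1, 2)))) ≈ Mul(47.501, I)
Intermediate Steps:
Function('H')(g, Y) = Mul(Rational(1, 2), g)
Function('x')(P, B) = Pow(3, Rational(1, 2)) (Function('x')(P, B) = Pow(Add(6, -3), Rational(1, 2)) = Pow(3, Rational(1, 2)))
Function('b')(R, O) = Add(2, O)
Mul(Mul(9, Function('b')(-2, Function('x')(-2, 3))), Pow(Add(11, -13), Rational(1, 2))) = Mul(Mul(9, Add(2, Pow(3, Rational(1, 2)))), Pow(Add(11, -13), Rational(1, 2))) = Mul(Add(18, Mul(9, Pow(3, Rational(1, 2)))), Pow(-2, Rational(1, 2))) = Mul(Add(18, Mul(9, Pow(3, Rational(1, 2)))), Mul(I, Pow(2, Rational(1, 2)))) = Mul(I, Pow(2, Rational(1, 2)), Add(18, Mul(9, Pow(3, Rational(1, 2)))))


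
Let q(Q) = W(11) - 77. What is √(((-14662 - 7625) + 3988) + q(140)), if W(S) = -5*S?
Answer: I*√18431 ≈ 135.76*I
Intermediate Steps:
q(Q) = -132 (q(Q) = -5*11 - 77 = -55 - 77 = -132)
√(((-14662 - 7625) + 3988) + q(140)) = √(((-14662 - 7625) + 3988) - 132) = √((-22287 + 3988) - 132) = √(-18299 - 132) = √(-18431) = I*√18431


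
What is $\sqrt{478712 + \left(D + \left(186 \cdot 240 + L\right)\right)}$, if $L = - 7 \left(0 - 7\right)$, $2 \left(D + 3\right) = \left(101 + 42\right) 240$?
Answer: $3 \sqrt{60062} \approx 735.23$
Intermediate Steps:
$D = 17157$ ($D = -3 + \frac{\left(101 + 42\right) 240}{2} = -3 + \frac{143 \cdot 240}{2} = -3 + \frac{1}{2} \cdot 34320 = -3 + 17160 = 17157$)
$L = 49$ ($L = \left(-7\right) \left(-7\right) = 49$)
$\sqrt{478712 + \left(D + \left(186 \cdot 240 + L\right)\right)} = \sqrt{478712 + \left(17157 + \left(186 \cdot 240 + 49\right)\right)} = \sqrt{478712 + \left(17157 + \left(44640 + 49\right)\right)} = \sqrt{478712 + \left(17157 + 44689\right)} = \sqrt{478712 + 61846} = \sqrt{540558} = 3 \sqrt{60062}$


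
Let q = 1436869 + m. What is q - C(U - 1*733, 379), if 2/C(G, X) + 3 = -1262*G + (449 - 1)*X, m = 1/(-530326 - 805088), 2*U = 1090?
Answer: 781044043028728597/543573591630 ≈ 1.4369e+6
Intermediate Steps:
U = 545 (U = (1/2)*1090 = 545)
m = -1/1335414 (m = 1/(-1335414) = -1/1335414 ≈ -7.4883e-7)
q = 1918814978765/1335414 (q = 1436869 - 1/1335414 = 1918814978765/1335414 ≈ 1.4369e+6)
C(G, X) = 2/(-3 - 1262*G + 448*X) (C(G, X) = 2/(-3 + (-1262*G + (449 - 1)*X)) = 2/(-3 + (-1262*G + 448*X)) = 2/(-3 - 1262*G + 448*X))
q - C(U - 1*733, 379) = 1918814978765/1335414 - (-2)/(3 - 448*379 + 1262*(545 - 1*733)) = 1918814978765/1335414 - (-2)/(3 - 169792 + 1262*(545 - 733)) = 1918814978765/1335414 - (-2)/(3 - 169792 + 1262*(-188)) = 1918814978765/1335414 - (-2)/(3 - 169792 - 237256) = 1918814978765/1335414 - (-2)/(-407045) = 1918814978765/1335414 - (-2)*(-1)/407045 = 1918814978765/1335414 - 1*2/407045 = 1918814978765/1335414 - 2/407045 = 781044043028728597/543573591630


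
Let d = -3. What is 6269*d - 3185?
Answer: -21992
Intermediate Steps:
6269*d - 3185 = 6269*(-3) - 3185 = -18807 - 3185 = -21992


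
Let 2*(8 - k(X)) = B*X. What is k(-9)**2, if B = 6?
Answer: 1225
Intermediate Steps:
k(X) = 8 - 3*X
k(-9)**2 = (8 - 3*(-9))**2 = (8 + 27)**2 = 35**2 = 1225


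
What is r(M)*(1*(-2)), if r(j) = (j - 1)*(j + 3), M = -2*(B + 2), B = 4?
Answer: -234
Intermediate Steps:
M = -12 (M = -2*(4 + 2) = -2*6 = -12)
r(j) = (-1 + j)*(3 + j)
r(M)*(1*(-2)) = (-3 + (-12)² + 2*(-12))*(1*(-2)) = (-3 + 144 - 24)*(-2) = 117*(-2) = -234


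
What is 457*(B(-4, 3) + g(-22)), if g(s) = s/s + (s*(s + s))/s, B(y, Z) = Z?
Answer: -18280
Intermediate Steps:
g(s) = 1 + 2*s (g(s) = 1 + (s*(2*s))/s = 1 + (2*s²)/s = 1 + 2*s)
457*(B(-4, 3) + g(-22)) = 457*(3 + (1 + 2*(-22))) = 457*(3 + (1 - 44)) = 457*(3 - 43) = 457*(-40) = -18280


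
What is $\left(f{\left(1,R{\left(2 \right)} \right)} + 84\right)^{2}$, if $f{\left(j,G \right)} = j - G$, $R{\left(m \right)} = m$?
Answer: $6889$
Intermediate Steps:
$\left(f{\left(1,R{\left(2 \right)} \right)} + 84\right)^{2} = \left(\left(1 - 2\right) + 84\right)^{2} = \left(-1 + 84\right)^{2} = 83^{2} = 6889$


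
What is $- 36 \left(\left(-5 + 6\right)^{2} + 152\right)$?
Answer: $-5508$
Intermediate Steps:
$- 36 \left(\left(-5 + 6\right)^{2} + 152\right) = - 36 \left(1^{2} + 152\right) = - 36 \left(1 + 152\right) = \left(-36\right) 153 = -5508$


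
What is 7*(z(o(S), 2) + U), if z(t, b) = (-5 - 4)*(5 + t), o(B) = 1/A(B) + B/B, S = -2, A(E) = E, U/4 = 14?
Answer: 91/2 ≈ 45.500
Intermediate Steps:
U = 56 (U = 4*14 = 56)
o(B) = 1 + 1/B (o(B) = 1/B + B/B = 1/B + 1 = 1 + 1/B)
z(t, b) = -45 - 9*t (z(t, b) = -9*(5 + t) = -45 - 9*t)
7*(z(o(S), 2) + U) = 7*((-45 - 9*(1 - 2)/(-2)) + 56) = 7*((-45 - (-9)*(-1)/2) + 56) = 7*((-45 - 9*½) + 56) = 7*((-45 - 9/2) + 56) = 7*(-99/2 + 56) = 7*(13/2) = 91/2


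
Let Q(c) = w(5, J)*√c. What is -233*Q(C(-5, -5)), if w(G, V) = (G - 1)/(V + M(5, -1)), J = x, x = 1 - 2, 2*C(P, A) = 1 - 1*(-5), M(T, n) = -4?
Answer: 932*√3/5 ≈ 322.85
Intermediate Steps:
C(P, A) = 3 (C(P, A) = (1 - 1*(-5))/2 = (1 + 5)/2 = (½)*6 = 3)
x = -1
J = -1
w(G, V) = (-1 + G)/(-4 + V) (w(G, V) = (G - 1)/(V - 4) = (-1 + G)/(-4 + V))
Q(c) = -4*√c/5 (Q(c) = ((-1 + 5)/(-4 - 1))*√c = (4/(-5))*√c = (-⅕*4)*√c = -4*√c/5)
-233*Q(C(-5, -5)) = -(-932)*√3/5 = 932*√3/5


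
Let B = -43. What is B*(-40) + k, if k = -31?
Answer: 1689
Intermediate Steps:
B*(-40) + k = -43*(-40) - 31 = 1720 - 31 = 1689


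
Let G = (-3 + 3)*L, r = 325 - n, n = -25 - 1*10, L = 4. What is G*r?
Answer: 0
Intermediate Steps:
n = -35 (n = -25 - 10 = -35)
r = 360 (r = 325 - 1*(-35) = 325 + 35 = 360)
G = 0 (G = (-3 + 3)*4 = 0*4 = 0)
G*r = 0*360 = 0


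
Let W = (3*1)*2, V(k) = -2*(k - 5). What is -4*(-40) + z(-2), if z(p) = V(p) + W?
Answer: 180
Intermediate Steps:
V(k) = 10 - 2*k (V(k) = -2*(-5 + k) = 10 - 2*k)
W = 6 (W = 3*2 = 6)
z(p) = 16 - 2*p (z(p) = (10 - 2*p) + 6 = 16 - 2*p)
-4*(-40) + z(-2) = -4*(-40) + (16 - 2*(-2)) = 160 + (16 + 4) = 160 + 20 = 180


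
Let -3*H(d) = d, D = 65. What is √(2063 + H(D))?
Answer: 2*√4593/3 ≈ 45.181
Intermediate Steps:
H(d) = -d/3
√(2063 + H(D)) = √(2063 - ⅓*65) = √(2063 - 65/3) = √(6124/3) = 2*√4593/3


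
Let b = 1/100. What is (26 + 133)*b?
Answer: 159/100 ≈ 1.5900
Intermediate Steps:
b = 1/100 ≈ 0.010000
(26 + 133)*b = (26 + 133)*(1/100) = 159*(1/100) = 159/100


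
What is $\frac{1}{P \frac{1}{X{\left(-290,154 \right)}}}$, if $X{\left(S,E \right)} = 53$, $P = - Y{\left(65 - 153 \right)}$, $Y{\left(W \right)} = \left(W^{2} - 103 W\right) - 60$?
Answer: $- \frac{1}{316} \approx -0.0031646$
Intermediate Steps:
$Y{\left(W \right)} = -60 + W^{2} - 103 W$
$P = -16748$ ($P = - (-60 + \left(65 - 153\right)^{2} - 103 \left(65 - 153\right)) = - (-60 + \left(-88\right)^{2} - -9064) = - (-60 + 7744 + 9064) = \left(-1\right) 16748 = -16748$)
$\frac{1}{P \frac{1}{X{\left(-290,154 \right)}}} = \frac{1}{\left(-16748\right) \frac{1}{53}} = \frac{1}{-316} = - \frac{1}{316}$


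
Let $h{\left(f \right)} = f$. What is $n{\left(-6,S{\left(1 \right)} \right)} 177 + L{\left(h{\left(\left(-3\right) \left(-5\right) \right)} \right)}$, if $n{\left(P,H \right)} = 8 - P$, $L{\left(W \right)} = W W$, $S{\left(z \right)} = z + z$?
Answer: $2703$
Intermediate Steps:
$S{\left(z \right)} = 2 z$
$L{\left(W \right)} = W^{2}$
$n{\left(-6,S{\left(1 \right)} \right)} 177 + L{\left(h{\left(\left(-3\right) \left(-5\right) \right)} \right)} = \left(8 - -6\right) 177 + \left(\left(-3\right) \left(-5\right)\right)^{2} = \left(8 + 6\right) 177 + 15^{2} = 14 \cdot 177 + 225 = 2478 + 225 = 2703$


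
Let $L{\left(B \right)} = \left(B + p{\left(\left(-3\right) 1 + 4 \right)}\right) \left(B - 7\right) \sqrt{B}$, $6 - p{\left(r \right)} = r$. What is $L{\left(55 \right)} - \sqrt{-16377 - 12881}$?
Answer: $2880 \sqrt{55} - i \sqrt{29258} \approx 21359.0 - 171.05 i$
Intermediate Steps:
$p{\left(r \right)} = 6 - r$
$L{\left(B \right)} = \sqrt{B} \left(-7 + B\right) \left(5 + B\right)$ ($L{\left(B \right)} = \left(B + \left(6 - \left(\left(-3\right) 1 + 4\right)\right)\right) \left(B - 7\right) \sqrt{B} = \left(B + \left(6 - \left(-3 + 4\right)\right)\right) \left(-7 + B\right) \sqrt{B} = \left(B + \left(6 - 1\right)\right) \left(-7 + B\right) \sqrt{B} = \left(B + 5\right) \left(-7 + B\right) \sqrt{B} = \left(5 + B\right) \left(-7 + B\right) \sqrt{B} = \left(-7 + B\right) \left(5 + B\right) \sqrt{B} = \sqrt{B} \left(-7 + B\right) \left(5 + B\right)$)
$L{\left(55 \right)} - \sqrt{-16377 - 12881} = \sqrt{55} \left(-35 + 55^{2} - 110\right) - \sqrt{-16377 - 12881} = \sqrt{55} \left(-35 + 3025 - 110\right) - \sqrt{-29258} = \sqrt{55} \cdot 2880 - i \sqrt{29258} = 2880 \sqrt{55} - i \sqrt{29258}$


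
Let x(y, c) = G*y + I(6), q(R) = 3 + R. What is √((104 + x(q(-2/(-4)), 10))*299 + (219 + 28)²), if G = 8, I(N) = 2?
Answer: 5*√4043 ≈ 317.92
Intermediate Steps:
x(y, c) = 2 + 8*y (x(y, c) = 8*y + 2 = 2 + 8*y)
√((104 + x(q(-2/(-4)), 10))*299 + (219 + 28)²) = √((104 + (2 + 8*(3 - 2/(-4))))*299 + (219 + 28)²) = √((104 + (2 + 8*(3 - 2*(-¼))))*299 + 247²) = √((104 + (2 + 8*(3 + ½)))*299 + 61009) = √((104 + (2 + 8*(7/2)))*299 + 61009) = √((104 + (2 + 28))*299 + 61009) = √((104 + 30)*299 + 61009) = √(134*299 + 61009) = √(40066 + 61009) = √101075 = 5*√4043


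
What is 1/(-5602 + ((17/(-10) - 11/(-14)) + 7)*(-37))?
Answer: -35/203951 ≈ -0.00017161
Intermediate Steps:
1/(-5602 + ((17/(-10) - 11/(-14)) + 7)*(-37)) = 1/(-5602 + ((17*(-⅒) - 11*(-1/14)) + 7)*(-37)) = 1/(-5602 + ((-17/10 + 11/14) + 7)*(-37)) = 1/(-5602 + (-32/35 + 7)*(-37)) = 1/(-5602 + (213/35)*(-37)) = 1/(-5602 - 7881/35) = 1/(-203951/35) = -35/203951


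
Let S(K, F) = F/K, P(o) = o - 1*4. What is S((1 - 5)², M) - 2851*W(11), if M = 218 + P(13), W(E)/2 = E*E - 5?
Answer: -10582685/16 ≈ -6.6142e+5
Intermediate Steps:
P(o) = -4 + o (P(o) = o - 4 = -4 + o)
W(E) = -10 + 2*E² (W(E) = 2*(E*E - 5) = 2*(E² - 5) = 2*(-5 + E²) = -10 + 2*E²)
M = 227 (M = 218 + (-4 + 13) = 218 + 9 = 227)
S((1 - 5)², M) - 2851*W(11) = 227/((1 - 5)²) - 2851*(-10 + 2*11²) = 227/((-4)²) - 2851*(-10 + 2*121) = 227/16 - 2851*(-10 + 242) = 227*(1/16) - 2851*232 = 227/16 - 1*661432 = 227/16 - 661432 = -10582685/16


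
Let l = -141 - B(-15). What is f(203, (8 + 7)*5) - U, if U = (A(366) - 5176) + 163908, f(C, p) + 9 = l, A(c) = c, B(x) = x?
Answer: -159233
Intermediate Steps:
l = -126 (l = -141 - 1*(-15) = -141 + 15 = -126)
f(C, p) = -135 (f(C, p) = -9 - 126 = -135)
U = 159098 (U = (366 - 5176) + 163908 = -4810 + 163908 = 159098)
f(203, (8 + 7)*5) - U = -135 - 1*159098 = -135 - 159098 = -159233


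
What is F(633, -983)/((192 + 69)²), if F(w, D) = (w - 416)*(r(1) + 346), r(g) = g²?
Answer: 75299/68121 ≈ 1.1054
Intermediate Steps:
F(w, D) = -144352 + 347*w (F(w, D) = (w - 416)*(1² + 346) = (-416 + w)*(1 + 346) = (-416 + w)*347 = -144352 + 347*w)
F(633, -983)/((192 + 69)²) = (-144352 + 347*633)/((192 + 69)²) = (-144352 + 219651)/(261²) = 75299/68121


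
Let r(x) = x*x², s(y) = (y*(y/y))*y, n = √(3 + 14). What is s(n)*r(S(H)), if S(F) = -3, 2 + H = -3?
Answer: -459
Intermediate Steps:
H = -5 (H = -2 - 3 = -5)
n = √17 ≈ 4.1231
s(y) = y² (s(y) = (y*1)*y = y*y = y²)
r(x) = x³
s(n)*r(S(H)) = (√17)²*(-3)³ = 17*(-27) = -459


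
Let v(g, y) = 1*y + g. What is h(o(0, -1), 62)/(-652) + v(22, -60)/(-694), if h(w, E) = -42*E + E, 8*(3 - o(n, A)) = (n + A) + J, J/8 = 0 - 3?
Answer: 447231/113122 ≈ 3.9535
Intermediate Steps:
J = -24 (J = 8*(0 - 3) = 8*(-3) = -24)
v(g, y) = g + y (v(g, y) = y + g = g + y)
o(n, A) = 6 - A/8 - n/8 (o(n, A) = 3 - ((n + A) - 24)/8 = 3 - ((A + n) - 24)/8 = 3 - (-24 + A + n)/8 = 3 + (3 - A/8 - n/8) = 6 - A/8 - n/8)
h(w, E) = -41*E
h(o(0, -1), 62)/(-652) + v(22, -60)/(-694) = -41*62/(-652) + (22 - 60)/(-694) = -2542*(-1/652) - 38*(-1/694) = 1271/326 + 19/347 = 447231/113122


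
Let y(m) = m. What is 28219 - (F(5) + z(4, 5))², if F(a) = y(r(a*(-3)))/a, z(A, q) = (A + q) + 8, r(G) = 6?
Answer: 697194/25 ≈ 27888.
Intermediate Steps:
z(A, q) = 8 + A + q
F(a) = 6/a
28219 - (F(5) + z(4, 5))² = 28219 - (6/5 + (8 + 4 + 5))² = 28219 - (6*(⅕) + 17)² = 28219 - (6/5 + 17)² = 28219 - (91/5)² = 28219 - 1*8281/25 = 28219 - 8281/25 = 697194/25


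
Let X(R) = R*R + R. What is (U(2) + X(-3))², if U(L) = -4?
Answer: 4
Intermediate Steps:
X(R) = R + R² (X(R) = R² + R = R + R²)
(U(2) + X(-3))² = (-4 - 3*(1 - 3))² = (-4 - 3*(-2))² = (-4 + 6)² = 2² = 4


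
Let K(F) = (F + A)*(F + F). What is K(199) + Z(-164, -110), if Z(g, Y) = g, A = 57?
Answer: 101724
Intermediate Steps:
K(F) = 2*F*(57 + F) (K(F) = (F + 57)*(F + F) = (57 + F)*(2*F) = 2*F*(57 + F))
K(199) + Z(-164, -110) = 2*199*(57 + 199) - 164 = 2*199*256 - 164 = 101888 - 164 = 101724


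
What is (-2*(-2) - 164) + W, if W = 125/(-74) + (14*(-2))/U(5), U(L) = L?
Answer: -61897/370 ≈ -167.29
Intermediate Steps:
W = -2697/370 (W = 125/(-74) + (14*(-2))/5 = 125*(-1/74) - 28*⅕ = -125/74 - 28/5 = -2697/370 ≈ -7.2892)
(-2*(-2) - 164) + W = (-2*(-2) - 164) - 2697/370 = (4 - 164) - 2697/370 = -160 - 2697/370 = -61897/370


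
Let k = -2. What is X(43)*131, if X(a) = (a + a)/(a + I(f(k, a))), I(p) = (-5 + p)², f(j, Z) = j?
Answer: 5633/46 ≈ 122.46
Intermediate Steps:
X(a) = 2*a/(49 + a) (X(a) = (a + a)/(a + (-5 - 2)²) = (2*a)/(a + (-7)²) = (2*a)/(a + 49) = (2*a)/(49 + a) = 2*a/(49 + a))
X(43)*131 = (2*43/(49 + 43))*131 = (2*43/92)*131 = (2*43*(1/92))*131 = (43/46)*131 = 5633/46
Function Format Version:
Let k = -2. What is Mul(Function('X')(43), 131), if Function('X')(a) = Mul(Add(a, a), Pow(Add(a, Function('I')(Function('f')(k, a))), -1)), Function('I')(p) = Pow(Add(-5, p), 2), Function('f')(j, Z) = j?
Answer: Rational(5633, 46) ≈ 122.46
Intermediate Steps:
Function('X')(a) = Mul(2, a, Pow(Add(49, a), -1)) (Function('X')(a) = Mul(Add(a, a), Pow(Add(a, Pow(Add(-5, -2), 2)), -1)) = Mul(Mul(2, a), Pow(Add(a, Pow(-7, 2)), -1)) = Mul(Mul(2, a), Pow(Add(a, 49), -1)) = Mul(Mul(2, a), Pow(Add(49, a), -1)) = Mul(2, a, Pow(Add(49, a), -1)))
Mul(Function('X')(43), 131) = Mul(Mul(2, 43, Pow(Add(49, 43), -1)), 131) = Mul(Mul(2, 43, Pow(92, -1)), 131) = Mul(Mul(2, 43, Rational(1, 92)), 131) = Mul(Rational(43, 46), 131) = Rational(5633, 46)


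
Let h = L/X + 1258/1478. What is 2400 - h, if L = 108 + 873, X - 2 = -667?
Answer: 1179750674/491435 ≈ 2400.6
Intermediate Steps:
X = -665 (X = 2 - 667 = -665)
L = 981
h = -306674/491435 (h = 981/(-665) + 1258/1478 = 981*(-1/665) + 1258*(1/1478) = -981/665 + 629/739 = -306674/491435 ≈ -0.62404)
2400 - h = 2400 - 1*(-306674/491435) = 2400 + 306674/491435 = 1179750674/491435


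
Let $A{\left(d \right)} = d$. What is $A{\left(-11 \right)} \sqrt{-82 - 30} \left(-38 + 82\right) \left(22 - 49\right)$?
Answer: $52272 i \sqrt{7} \approx 1.383 \cdot 10^{5} i$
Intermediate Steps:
$A{\left(-11 \right)} \sqrt{-82 - 30} \left(-38 + 82\right) \left(22 - 49\right) = - 11 \sqrt{-82 - 30} \left(-38 + 82\right) \left(22 - 49\right) = - 11 \sqrt{-112} \cdot 44 \left(-27\right) = - 11 \cdot 4 i \sqrt{7} \left(-1188\right) = - 44 i \sqrt{7} \left(-1188\right) = 52272 i \sqrt{7}$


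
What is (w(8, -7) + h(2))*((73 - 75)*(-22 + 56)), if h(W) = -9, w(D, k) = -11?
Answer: 1360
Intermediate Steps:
(w(8, -7) + h(2))*((73 - 75)*(-22 + 56)) = (-11 - 9)*((73 - 75)*(-22 + 56)) = -(-40)*34 = -20*(-68) = 1360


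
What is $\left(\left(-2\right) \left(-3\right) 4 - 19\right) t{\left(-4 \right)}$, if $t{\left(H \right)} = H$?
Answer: $-20$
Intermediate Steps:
$\left(\left(-2\right) \left(-3\right) 4 - 19\right) t{\left(-4 \right)} = \left(\left(-2\right) \left(-3\right) 4 - 19\right) \left(-4\right) = \left(6 \cdot 4 - 19\right) \left(-4\right) = \left(24 - 19\right) \left(-4\right) = 5 \left(-4\right) = -20$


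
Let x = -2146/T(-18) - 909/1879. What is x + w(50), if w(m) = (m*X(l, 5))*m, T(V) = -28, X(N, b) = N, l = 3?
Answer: 199298441/26306 ≈ 7576.2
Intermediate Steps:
w(m) = 3*m² (w(m) = (m*3)*m = (3*m)*m = 3*m²)
x = 2003441/26306 (x = -2146/(-28) - 909/1879 = -2146*(-1/28) - 909*1/1879 = 1073/14 - 909/1879 = 2003441/26306 ≈ 76.159)
x + w(50) = 2003441/26306 + 3*50² = 2003441/26306 + 3*2500 = 2003441/26306 + 7500 = 199298441/26306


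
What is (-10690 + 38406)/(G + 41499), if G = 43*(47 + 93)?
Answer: 676/1159 ≈ 0.58326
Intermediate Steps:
G = 6020 (G = 43*140 = 6020)
(-10690 + 38406)/(G + 41499) = (-10690 + 38406)/(6020 + 41499) = 27716/47519 = 27716*(1/47519) = 676/1159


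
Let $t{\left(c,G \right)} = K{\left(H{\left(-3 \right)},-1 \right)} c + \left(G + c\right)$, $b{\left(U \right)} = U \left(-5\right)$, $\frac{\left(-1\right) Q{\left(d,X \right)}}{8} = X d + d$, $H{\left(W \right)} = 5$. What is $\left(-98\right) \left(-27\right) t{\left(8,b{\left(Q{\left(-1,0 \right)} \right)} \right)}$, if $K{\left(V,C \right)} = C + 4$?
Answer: $-21168$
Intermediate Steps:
$Q{\left(d,X \right)} = - 8 d - 8 X d$ ($Q{\left(d,X \right)} = - 8 \left(X d + d\right) = - 8 \left(d + X d\right) = - 8 d - 8 X d$)
$b{\left(U \right)} = - 5 U$
$K{\left(V,C \right)} = 4 + C$
$t{\left(c,G \right)} = G + 4 c$ ($t{\left(c,G \right)} = \left(4 - 1\right) c + \left(G + c\right) = 3 c + \left(G + c\right) = G + 4 c$)
$\left(-98\right) \left(-27\right) t{\left(8,b{\left(Q{\left(-1,0 \right)} \right)} \right)} = \left(-98\right) \left(-27\right) \left(- 5 \left(\left(-8\right) \left(-1\right) \left(1 + 0\right)\right) + 4 \cdot 8\right) = 2646 \left(- 5 \left(\left(-8\right) \left(-1\right) 1\right) + 32\right) = 2646 \left(\left(-5\right) 8 + 32\right) = 2646 \left(-40 + 32\right) = 2646 \left(-8\right) = -21168$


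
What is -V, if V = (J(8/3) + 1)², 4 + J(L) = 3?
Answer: 0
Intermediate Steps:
J(L) = -1 (J(L) = -4 + 3 = -1)
V = 0 (V = (-1 + 1)² = 0² = 0)
-V = -1*0 = 0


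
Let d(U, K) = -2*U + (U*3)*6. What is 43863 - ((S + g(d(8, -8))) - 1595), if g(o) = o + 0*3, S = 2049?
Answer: 43281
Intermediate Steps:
d(U, K) = 16*U (d(U, K) = -2*U + (3*U)*6 = -2*U + 18*U = 16*U)
g(o) = o (g(o) = o + 0 = o)
43863 - ((S + g(d(8, -8))) - 1595) = 43863 - ((2049 + 16*8) - 1595) = 43863 - ((2049 + 128) - 1595) = 43863 - (2177 - 1595) = 43863 - 1*582 = 43863 - 582 = 43281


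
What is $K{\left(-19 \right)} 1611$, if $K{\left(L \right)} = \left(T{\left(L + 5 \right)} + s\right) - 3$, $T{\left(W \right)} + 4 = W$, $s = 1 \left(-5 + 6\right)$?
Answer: $-32220$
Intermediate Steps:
$s = 1$ ($s = 1 \cdot 1 = 1$)
$T{\left(W \right)} = -4 + W$
$K{\left(L \right)} = -1 + L$ ($K{\left(L \right)} = \left(\left(-4 + \left(L + 5\right)\right) + 1\right) - 3 = \left(\left(-4 + \left(5 + L\right)\right) + 1\right) - 3 = \left(\left(1 + L\right) + 1\right) - 3 = \left(2 + L\right) - 3 = -1 + L$)
$K{\left(-19 \right)} 1611 = \left(-1 - 19\right) 1611 = \left(-20\right) 1611 = -32220$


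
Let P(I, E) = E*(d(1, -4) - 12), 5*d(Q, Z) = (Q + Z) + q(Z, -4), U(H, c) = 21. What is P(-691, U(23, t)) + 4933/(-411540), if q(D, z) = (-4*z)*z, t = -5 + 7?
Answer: -219520369/411540 ≈ -533.41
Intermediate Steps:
t = 2
q(D, z) = -4*z**2
d(Q, Z) = -64/5 + Q/5 + Z/5 (d(Q, Z) = ((Q + Z) - 4*(-4)**2)/5 = ((Q + Z) - 4*16)/5 = ((Q + Z) - 64)/5 = (-64 + Q + Z)/5 = -64/5 + Q/5 + Z/5)
P(I, E) = -127*E/5 (P(I, E) = E*((-64/5 + (1/5)*1 + (1/5)*(-4)) - 12) = E*((-64/5 + 1/5 - 4/5) - 12) = E*(-67/5 - 12) = E*(-127/5) = -127*E/5)
P(-691, U(23, t)) + 4933/(-411540) = -127/5*21 + 4933/(-411540) = -2667/5 + 4933*(-1/411540) = -2667/5 - 4933/411540 = -219520369/411540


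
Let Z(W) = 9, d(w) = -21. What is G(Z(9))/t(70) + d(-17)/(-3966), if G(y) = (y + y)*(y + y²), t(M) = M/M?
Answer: 2141647/1322 ≈ 1620.0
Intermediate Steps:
t(M) = 1
G(y) = 2*y*(y + y²) (G(y) = (2*y)*(y + y²) = 2*y*(y + y²))
G(Z(9))/t(70) + d(-17)/(-3966) = (2*9²*(1 + 9))/1 - 21/(-3966) = (2*81*10)*1 - 21*(-1/3966) = 1620*1 + 7/1322 = 1620 + 7/1322 = 2141647/1322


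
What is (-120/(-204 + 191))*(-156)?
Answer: -1440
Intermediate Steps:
(-120/(-204 + 191))*(-156) = (-120/(-13))*(-156) = -1/13*(-120)*(-156) = (120/13)*(-156) = -1440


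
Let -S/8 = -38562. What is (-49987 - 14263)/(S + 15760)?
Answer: -32125/162128 ≈ -0.19815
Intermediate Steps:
S = 308496 (S = -8*(-38562) = 308496)
(-49987 - 14263)/(S + 15760) = (-49987 - 14263)/(308496 + 15760) = -64250/324256 = -64250*1/324256 = -32125/162128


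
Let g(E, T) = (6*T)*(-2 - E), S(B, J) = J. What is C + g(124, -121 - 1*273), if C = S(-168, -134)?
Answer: 297730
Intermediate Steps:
C = -134
g(E, T) = 6*T*(-2 - E)
C + g(124, -121 - 1*273) = -134 - 6*(-121 - 1*273)*(2 + 124) = -134 - 6*(-121 - 273)*126 = -134 - 6*(-394)*126 = -134 + 297864 = 297730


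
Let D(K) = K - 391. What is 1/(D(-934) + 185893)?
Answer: 1/184568 ≈ 5.4181e-6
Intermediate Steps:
D(K) = -391 + K
1/(D(-934) + 185893) = 1/((-391 - 934) + 185893) = 1/(-1325 + 185893) = 1/184568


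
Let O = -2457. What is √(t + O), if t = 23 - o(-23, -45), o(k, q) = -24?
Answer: I*√2410 ≈ 49.092*I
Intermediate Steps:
t = 47 (t = 23 - 1*(-24) = 23 + 24 = 47)
√(t + O) = √(47 - 2457) = √(-2410) = I*√2410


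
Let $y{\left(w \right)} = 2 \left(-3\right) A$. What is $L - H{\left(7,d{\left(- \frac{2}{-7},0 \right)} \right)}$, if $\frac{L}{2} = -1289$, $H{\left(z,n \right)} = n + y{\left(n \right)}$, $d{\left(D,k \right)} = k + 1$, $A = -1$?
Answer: $-2585$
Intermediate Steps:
$d{\left(D,k \right)} = 1 + k$
$y{\left(w \right)} = 6$ ($y{\left(w \right)} = 2 \left(-3\right) \left(-1\right) = \left(-6\right) \left(-1\right) = 6$)
$H{\left(z,n \right)} = 6 + n$ ($H{\left(z,n \right)} = n + 6 = 6 + n$)
$L = -2578$ ($L = 2 \left(-1289\right) = -2578$)
$L - H{\left(7,d{\left(- \frac{2}{-7},0 \right)} \right)} = -2578 - \left(6 + \left(1 + 0\right)\right) = -2578 - \left(6 + 1\right) = -2578 - 7 = -2585$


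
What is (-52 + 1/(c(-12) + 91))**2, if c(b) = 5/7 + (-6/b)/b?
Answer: 641094867856/237190801 ≈ 2702.9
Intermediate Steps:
c(b) = 5/7 - 6/b**2 (c(b) = 5*(1/7) - 6/b**2 = 5/7 - 6/b**2)
(-52 + 1/(c(-12) + 91))**2 = (-52 + 1/((5/7 - 6/(-12)**2) + 91))**2 = (-52 + 1/((5/7 - 6*1/144) + 91))**2 = (-52 + 1/((5/7 - 1/24) + 91))**2 = (-52 + 1/(113/168 + 91))**2 = (-52 + 1/(15401/168))**2 = (-52 + 168/15401)**2 = (-800684/15401)**2 = 641094867856/237190801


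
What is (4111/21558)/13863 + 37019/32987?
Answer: 11063580420083/9858447120798 ≈ 1.1222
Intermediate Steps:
(4111/21558)/13863 + 37019/32987 = (4111*(1/21558))*(1/13863) + 37019*(1/32987) = (4111/21558)*(1/13863) + 37019/32987 = 4111/298858554 + 37019/32987 = 11063580420083/9858447120798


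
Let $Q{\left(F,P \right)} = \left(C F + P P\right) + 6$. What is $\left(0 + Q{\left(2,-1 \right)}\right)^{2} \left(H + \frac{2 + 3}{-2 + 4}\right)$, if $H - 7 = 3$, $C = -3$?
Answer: $\frac{25}{2} \approx 12.5$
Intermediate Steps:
$H = 10$ ($H = 7 + 3 = 10$)
$Q{\left(F,P \right)} = 6 + P^{2} - 3 F$ ($Q{\left(F,P \right)} = \left(- 3 F + P P\right) + 6 = \left(- 3 F + P^{2}\right) + 6 = \left(P^{2} - 3 F\right) + 6 = 6 + P^{2} - 3 F$)
$\left(0 + Q{\left(2,-1 \right)}\right)^{2} \left(H + \frac{2 + 3}{-2 + 4}\right) = \left(0 + \left(6 + \left(-1\right)^{2} - 6\right)\right)^{2} \left(10 + \frac{2 + 3}{-2 + 4}\right) = \left(0 + \left(6 + 1 - 6\right)\right)^{2} \left(10 + \frac{5}{2}\right) = \left(0 + 1\right)^{2} \left(10 + 5 \cdot \frac{1}{2}\right) = 1^{2} \left(10 + \frac{5}{2}\right) = 1 \cdot \frac{25}{2} = \frac{25}{2}$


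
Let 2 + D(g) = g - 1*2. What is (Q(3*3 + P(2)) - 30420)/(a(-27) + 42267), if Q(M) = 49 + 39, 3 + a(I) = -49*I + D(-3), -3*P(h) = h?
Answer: -7583/10895 ≈ -0.69601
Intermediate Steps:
D(g) = -4 + g (D(g) = -2 + (g - 1*2) = -2 + (g - 2) = -2 + (-2 + g) = -4 + g)
P(h) = -h/3
a(I) = -10 - 49*I (a(I) = -3 + (-49*I + (-4 - 3)) = -3 + (-49*I - 7) = -3 + (-7 - 49*I) = -10 - 49*I)
Q(M) = 88
(Q(3*3 + P(2)) - 30420)/(a(-27) + 42267) = (88 - 30420)/((-10 - 49*(-27)) + 42267) = -30332/((-10 + 1323) + 42267) = -30332/(1313 + 42267) = -30332/43580 = -30332*1/43580 = -7583/10895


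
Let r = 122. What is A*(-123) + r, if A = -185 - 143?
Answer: 40466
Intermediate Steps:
A = -328
A*(-123) + r = -328*(-123) + 122 = 40344 + 122 = 40466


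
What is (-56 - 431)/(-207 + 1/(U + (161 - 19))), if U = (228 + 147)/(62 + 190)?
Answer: 5869811/2494887 ≈ 2.3527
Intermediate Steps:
U = 125/84 (U = 375/252 = 375*(1/252) = 125/84 ≈ 1.4881)
(-56 - 431)/(-207 + 1/(U + (161 - 19))) = (-56 - 431)/(-207 + 1/(125/84 + (161 - 19))) = -487/(-207 + 1/(125/84 + 142)) = -487/(-207 + 1/(12053/84)) = -487/(-207 + 84/12053) = -487/(-2494887/12053) = -487*(-12053/2494887) = 5869811/2494887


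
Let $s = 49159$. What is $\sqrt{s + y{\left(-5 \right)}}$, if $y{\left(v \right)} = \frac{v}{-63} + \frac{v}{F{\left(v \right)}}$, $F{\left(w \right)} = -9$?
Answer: $\frac{\sqrt{21679399}}{21} \approx 221.72$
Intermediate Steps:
$y{\left(v \right)} = - \frac{8 v}{63}$ ($y{\left(v \right)} = \frac{v}{-63} + \frac{v}{-9} = v \left(- \frac{1}{63}\right) + v \left(- \frac{1}{9}\right) = - \frac{v}{63} - \frac{v}{9} = - \frac{8 v}{63}$)
$\sqrt{s + y{\left(-5 \right)}} = \sqrt{49159 - - \frac{40}{63}} = \sqrt{49159 + \frac{40}{63}} = \sqrt{\frac{3097057}{63}} = \frac{\sqrt{21679399}}{21}$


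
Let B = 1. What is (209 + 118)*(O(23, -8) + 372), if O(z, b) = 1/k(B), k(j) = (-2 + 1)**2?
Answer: 121971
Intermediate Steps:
k(j) = 1 (k(j) = (-1)**2 = 1)
O(z, b) = 1 (O(z, b) = 1/1 = 1)
(209 + 118)*(O(23, -8) + 372) = (209 + 118)*(1 + 372) = 327*373 = 121971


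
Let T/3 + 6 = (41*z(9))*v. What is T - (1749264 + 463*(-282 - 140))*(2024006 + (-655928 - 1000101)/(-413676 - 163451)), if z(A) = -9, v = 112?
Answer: -1815100761317767752/577127 ≈ -3.1451e+12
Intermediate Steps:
T = -124002 (T = -18 + 3*((41*(-9))*112) = -18 + 3*(-369*112) = -18 + 3*(-41328) = -18 - 123984 = -124002)
T - (1749264 + 463*(-282 - 140))*(2024006 + (-655928 - 1000101)/(-413676 - 163451)) = -124002 - (1749264 + 463*(-282 - 140))*(2024006 + (-655928 - 1000101)/(-413676 - 163451)) = -124002 - (1749264 + 463*(-422))*(2024006 - 1656029/(-577127)) = -124002 - (1749264 - 195386)*(2024006 - 1656029*(-1/577127)) = -124002 - 1553878*(2024006 + 1656029/577127) = -124002 - 1553878*1168110166791/577127 = -124002 - 1*1815100689752865498/577127 = -124002 - 1815100689752865498/577127 = -1815100761317767752/577127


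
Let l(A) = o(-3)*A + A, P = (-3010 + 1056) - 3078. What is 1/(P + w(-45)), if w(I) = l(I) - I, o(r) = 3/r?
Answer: -1/4987 ≈ -0.00020052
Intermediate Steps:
P = -5032 (P = -1954 - 3078 = -5032)
l(A) = 0 (l(A) = (3/(-3))*A + A = (3*(-⅓))*A + A = -A + A = 0)
w(I) = -I (w(I) = 0 - I = -I)
1/(P + w(-45)) = 1/(-5032 - 1*(-45)) = 1/(-5032 + 45) = 1/(-4987) = -1/4987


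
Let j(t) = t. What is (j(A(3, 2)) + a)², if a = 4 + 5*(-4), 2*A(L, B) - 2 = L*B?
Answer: 144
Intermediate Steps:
A(L, B) = 1 + B*L/2 (A(L, B) = 1 + (L*B)/2 = 1 + (B*L)/2 = 1 + B*L/2)
a = -16 (a = 4 - 20 = -16)
(j(A(3, 2)) + a)² = ((1 + (½)*2*3) - 16)² = ((1 + 3) - 16)² = (4 - 16)² = (-12)² = 144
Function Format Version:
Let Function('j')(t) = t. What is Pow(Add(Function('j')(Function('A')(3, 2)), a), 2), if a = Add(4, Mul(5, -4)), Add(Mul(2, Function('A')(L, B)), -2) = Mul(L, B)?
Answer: 144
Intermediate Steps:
Function('A')(L, B) = Add(1, Mul(Rational(1, 2), B, L)) (Function('A')(L, B) = Add(1, Mul(Rational(1, 2), Mul(L, B))) = Add(1, Mul(Rational(1, 2), Mul(B, L))) = Add(1, Mul(Rational(1, 2), B, L)))
a = -16 (a = Add(4, -20) = -16)
Pow(Add(Function('j')(Function('A')(3, 2)), a), 2) = Pow(Add(Add(1, Mul(Rational(1, 2), 2, 3)), -16), 2) = Pow(Add(Add(1, 3), -16), 2) = Pow(Add(4, -16), 2) = Pow(-12, 2) = 144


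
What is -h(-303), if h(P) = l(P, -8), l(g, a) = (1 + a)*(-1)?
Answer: -7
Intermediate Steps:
l(g, a) = -1 - a
h(P) = 7 (h(P) = -1 - 1*(-8) = -1 + 8 = 7)
-h(-303) = -1*7 = -7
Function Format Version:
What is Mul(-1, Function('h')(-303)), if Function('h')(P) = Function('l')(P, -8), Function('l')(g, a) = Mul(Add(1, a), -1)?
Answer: -7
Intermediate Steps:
Function('l')(g, a) = Add(-1, Mul(-1, a))
Function('h')(P) = 7 (Function('h')(P) = Add(-1, Mul(-1, -8)) = Add(-1, 8) = 7)
Mul(-1, Function('h')(-303)) = Mul(-1, 7) = -7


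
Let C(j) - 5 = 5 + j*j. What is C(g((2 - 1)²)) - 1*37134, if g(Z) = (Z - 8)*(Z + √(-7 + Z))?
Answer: -37369 + 98*I*√6 ≈ -37369.0 + 240.05*I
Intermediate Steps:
g(Z) = (-8 + Z)*(Z + √(-7 + Z))
C(j) = 10 + j² (C(j) = 5 + (5 + j*j) = 5 + (5 + j²) = 10 + j²)
C(g((2 - 1)²)) - 1*37134 = (10 + (((2 - 1)²)² - 8*(2 - 1)² - 8*√(-7 + (2 - 1)²) + (2 - 1)²*√(-7 + (2 - 1)²))²) - 1*37134 = (10 + ((1²)² - 8*1² - 8*√(-7 + 1²) + 1²*√(-7 + 1²))²) - 37134 = (10 + (1² - 8*1 - 8*√(-7 + 1) + 1*√(-7 + 1))²) - 37134 = (10 + (1 - 8 - 8*I*√6 + 1*√(-6))²) - 37134 = (10 + (1 - 8 - 8*I*√6 + 1*(I*√6))²) - 37134 = (10 + (1 - 8 - 8*I*√6 + I*√6)²) - 37134 = (10 + (-7 - 7*I*√6)²) - 37134 = -37124 + (-7 - 7*I*√6)²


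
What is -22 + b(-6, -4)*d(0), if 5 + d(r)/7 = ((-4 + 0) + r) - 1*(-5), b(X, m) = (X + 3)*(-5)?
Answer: -442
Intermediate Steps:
b(X, m) = -15 - 5*X (b(X, m) = (3 + X)*(-5) = -15 - 5*X)
d(r) = -28 + 7*r (d(r) = -35 + 7*(((-4 + 0) + r) - 1*(-5)) = -35 + 7*((-4 + r) + 5) = -35 + 7*(1 + r) = -35 + (7 + 7*r) = -28 + 7*r)
-22 + b(-6, -4)*d(0) = -22 + (-15 - 5*(-6))*(-28 + 7*0) = -22 + (-15 + 30)*(-28 + 0) = -22 + 15*(-28) = -22 - 420 = -442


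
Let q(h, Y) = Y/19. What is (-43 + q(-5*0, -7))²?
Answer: 678976/361 ≈ 1880.8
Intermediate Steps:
q(h, Y) = Y/19 (q(h, Y) = Y*(1/19) = Y/19)
(-43 + q(-5*0, -7))² = (-43 + (1/19)*(-7))² = (-43 - 7/19)² = (-824/19)² = 678976/361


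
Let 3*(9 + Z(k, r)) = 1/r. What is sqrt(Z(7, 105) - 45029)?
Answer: I*sqrt(496543915)/105 ≈ 212.22*I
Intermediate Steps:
Z(k, r) = -9 + 1/(3*r)
sqrt(Z(7, 105) - 45029) = sqrt((-9 + (1/3)/105) - 45029) = sqrt((-9 + (1/3)*(1/105)) - 45029) = sqrt((-9 + 1/315) - 45029) = sqrt(-2834/315 - 45029) = sqrt(-14186969/315) = I*sqrt(496543915)/105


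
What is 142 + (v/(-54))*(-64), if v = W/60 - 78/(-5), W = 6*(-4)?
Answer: 21602/135 ≈ 160.01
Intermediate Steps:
W = -24
v = 76/5 (v = -24/60 - 78/(-5) = -24*1/60 - 78*(-⅕) = -⅖ + 78/5 = 76/5 ≈ 15.200)
142 + (v/(-54))*(-64) = 142 + ((76/5)/(-54))*(-64) = 142 + ((76/5)*(-1/54))*(-64) = 142 - 38/135*(-64) = 142 + 2432/135 = 21602/135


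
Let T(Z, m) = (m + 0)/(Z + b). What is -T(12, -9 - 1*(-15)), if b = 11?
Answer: -6/23 ≈ -0.26087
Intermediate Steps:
T(Z, m) = m/(11 + Z) (T(Z, m) = (m + 0)/(Z + 11) = m/(11 + Z))
-T(12, -9 - 1*(-15)) = -(-9 - 1*(-15))/(11 + 12) = -(-9 + 15)/23 = -6/23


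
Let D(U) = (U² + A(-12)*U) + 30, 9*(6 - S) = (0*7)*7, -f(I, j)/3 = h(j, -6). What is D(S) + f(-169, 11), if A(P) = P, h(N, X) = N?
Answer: -39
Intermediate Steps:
f(I, j) = -3*j
S = 6 (S = 6 - 0*7*7/9 = 6 - 0*7 = 6 - ⅑*0 = 6 + 0 = 6)
D(U) = 30 + U² - 12*U (D(U) = (U² - 12*U) + 30 = 30 + U² - 12*U)
D(S) + f(-169, 11) = (30 + 6² - 12*6) - 3*11 = (30 + 36 - 72) - 33 = -6 - 33 = -39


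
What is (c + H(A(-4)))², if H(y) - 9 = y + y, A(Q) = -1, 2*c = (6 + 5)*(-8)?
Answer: 1369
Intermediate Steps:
c = -44 (c = ((6 + 5)*(-8))/2 = (11*(-8))/2 = (½)*(-88) = -44)
H(y) = 9 + 2*y (H(y) = 9 + (y + y) = 9 + 2*y)
(c + H(A(-4)))² = (-44 + (9 + 2*(-1)))² = (-44 + (9 - 2))² = (-44 + 7)² = (-37)² = 1369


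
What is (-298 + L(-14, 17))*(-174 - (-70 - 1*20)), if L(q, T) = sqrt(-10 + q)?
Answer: 25032 - 168*I*sqrt(6) ≈ 25032.0 - 411.51*I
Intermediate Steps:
(-298 + L(-14, 17))*(-174 - (-70 - 1*20)) = (-298 + sqrt(-10 - 14))*(-174 - (-70 - 1*20)) = (-298 + sqrt(-24))*(-174 - (-70 - 20)) = (-298 + 2*I*sqrt(6))*(-174 - 1*(-90)) = (-298 + 2*I*sqrt(6))*(-174 + 90) = (-298 + 2*I*sqrt(6))*(-84) = 25032 - 168*I*sqrt(6)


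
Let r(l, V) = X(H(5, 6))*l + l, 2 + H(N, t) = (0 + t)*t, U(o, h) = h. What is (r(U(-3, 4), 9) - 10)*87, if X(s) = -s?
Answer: -12354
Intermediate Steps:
H(N, t) = -2 + t² (H(N, t) = -2 + (0 + t)*t = -2 + t*t = -2 + t²)
r(l, V) = -33*l (r(l, V) = (-(-2 + 6²))*l + l = (-(-2 + 36))*l + l = (-1*34)*l + l = -34*l + l = -33*l)
(r(U(-3, 4), 9) - 10)*87 = (-33*4 - 10)*87 = (-132 - 10)*87 = -142*87 = -12354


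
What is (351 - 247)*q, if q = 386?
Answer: 40144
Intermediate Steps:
(351 - 247)*q = (351 - 247)*386 = 104*386 = 40144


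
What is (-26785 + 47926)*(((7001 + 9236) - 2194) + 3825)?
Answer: 377747388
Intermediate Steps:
(-26785 + 47926)*(((7001 + 9236) - 2194) + 3825) = 21141*((16237 - 2194) + 3825) = 21141*(14043 + 3825) = 21141*17868 = 377747388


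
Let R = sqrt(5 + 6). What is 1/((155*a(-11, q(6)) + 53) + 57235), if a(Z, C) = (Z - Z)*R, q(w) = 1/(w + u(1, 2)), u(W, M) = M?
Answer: 1/57288 ≈ 1.7456e-5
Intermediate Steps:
R = sqrt(11) ≈ 3.3166
q(w) = 1/(2 + w) (q(w) = 1/(w + 2) = 1/(2 + w))
a(Z, C) = 0 (a(Z, C) = (Z - Z)*sqrt(11) = 0*sqrt(11) = 0)
1/((155*a(-11, q(6)) + 53) + 57235) = 1/((155*0 + 53) + 57235) = 1/((0 + 53) + 57235) = 1/(53 + 57235) = 1/57288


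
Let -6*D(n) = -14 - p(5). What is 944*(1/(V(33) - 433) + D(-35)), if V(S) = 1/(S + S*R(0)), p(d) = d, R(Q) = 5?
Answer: 768292808/257199 ≈ 2987.2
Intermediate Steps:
D(n) = 19/6 (D(n) = -(-14 - 1*5)/6 = -(-14 - 5)/6 = -1/6*(-19) = 19/6)
V(S) = 1/(6*S) (V(S) = 1/(S + S*5) = 1/(S + 5*S) = 1/(6*S))
944*(1/(V(33) - 433) + D(-35)) = 944*(1/((1/6)/33 - 433) + 19/6) = 944*(1/((1/6)*(1/33) - 433) + 19/6) = 944*(1/(1/198 - 433) + 19/6) = 944*(1/(-85733/198) + 19/6) = 944*(-198/85733 + 19/6) = 944*(1627739/514398) = 768292808/257199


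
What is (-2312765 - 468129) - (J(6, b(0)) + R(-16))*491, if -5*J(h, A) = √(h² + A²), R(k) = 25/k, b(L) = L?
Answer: -222363009/80 ≈ -2.7795e+6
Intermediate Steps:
J(h, A) = -√(A² + h²)/5 (J(h, A) = -√(h² + A²)/5 = -√(A² + h²)/5)
(-2312765 - 468129) - (J(6, b(0)) + R(-16))*491 = (-2312765 - 468129) - (-√(0² + 6²)/5 + 25/(-16))*491 = -2780894 - (-√(0 + 36)/5 + 25*(-1/16))*491 = -2780894 - (-√36/5 - 25/16)*491 = -2780894 - (-⅕*6 - 25/16)*491 = -2780894 - (-6/5 - 25/16)*491 = -2780894 - (-221)*491/80 = -2780894 - 1*(-108511/80) = -2780894 + 108511/80 = -222363009/80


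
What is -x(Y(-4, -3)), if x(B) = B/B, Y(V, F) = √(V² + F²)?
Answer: -1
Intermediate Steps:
Y(V, F) = √(F² + V²)
x(B) = 1
-x(Y(-4, -3)) = -1*1 = -1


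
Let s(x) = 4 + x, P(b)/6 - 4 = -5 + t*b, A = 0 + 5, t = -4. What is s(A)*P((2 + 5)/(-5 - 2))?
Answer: 162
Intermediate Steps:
A = 5
P(b) = -6 - 24*b (P(b) = 24 + 6*(-5 - 4*b) = 24 + (-30 - 24*b) = -6 - 24*b)
s(A)*P((2 + 5)/(-5 - 2)) = (4 + 5)*(-6 - 24*(2 + 5)/(-5 - 2)) = 9*(-6 - 168/(-7)) = 9*(-6 - 168*(-1)/7) = 9*(-6 - 24*(-1)) = 9*(-6 + 24) = 9*18 = 162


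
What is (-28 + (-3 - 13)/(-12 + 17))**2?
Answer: 24336/25 ≈ 973.44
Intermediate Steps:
(-28 + (-3 - 13)/(-12 + 17))**2 = (-28 - 16/5)**2 = (-156/5)**2 = 24336/25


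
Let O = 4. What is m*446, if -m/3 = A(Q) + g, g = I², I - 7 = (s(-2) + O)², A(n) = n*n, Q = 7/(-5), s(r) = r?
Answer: -4113012/25 ≈ -1.6452e+5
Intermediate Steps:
Q = -7/5 (Q = 7*(-⅕) = -7/5 ≈ -1.4000)
A(n) = n²
I = 11 (I = 7 + (-2 + 4)² = 7 + 2² = 7 + 4 = 11)
g = 121 (g = 11² = 121)
m = -9222/25 (m = -3*((-7/5)² + 121) = -3*(49/25 + 121) = -3*3074/25 = -9222/25 ≈ -368.88)
m*446 = -9222/25*446 = -4113012/25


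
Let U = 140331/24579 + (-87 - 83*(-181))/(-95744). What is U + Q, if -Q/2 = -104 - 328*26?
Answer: 1693345748341/98053824 ≈ 17270.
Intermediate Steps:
Q = 17264 (Q = -2*(-104 - 328*26) = -2*(-104 - 8528) = -2*(-8632) = 17264)
U = 544530805/98053824 (U = 140331*(1/24579) + (-87 + 15023)*(-1/95744) = 46777/8193 + 14936*(-1/95744) = 46777/8193 - 1867/11968 = 544530805/98053824 ≈ 5.5534)
U + Q = 544530805/98053824 + 17264 = 1693345748341/98053824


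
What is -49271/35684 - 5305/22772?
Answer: -81956427/50787253 ≈ -1.6137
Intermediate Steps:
-49271/35684 - 5305/22772 = -81956427/50787253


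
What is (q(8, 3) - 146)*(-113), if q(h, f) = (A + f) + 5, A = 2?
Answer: 15368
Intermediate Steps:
q(h, f) = 7 + f (q(h, f) = (2 + f) + 5 = 7 + f)
(q(8, 3) - 146)*(-113) = ((7 + 3) - 146)*(-113) = (10 - 146)*(-113) = -136*(-113) = 15368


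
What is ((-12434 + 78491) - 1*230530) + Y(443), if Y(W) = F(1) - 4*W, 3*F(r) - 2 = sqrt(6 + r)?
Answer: -498733/3 + sqrt(7)/3 ≈ -1.6624e+5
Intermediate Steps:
F(r) = 2/3 + sqrt(6 + r)/3
Y(W) = 2/3 - 4*W + sqrt(7)/3 (Y(W) = (2/3 + sqrt(6 + 1)/3) - 4*W = (2/3 + sqrt(7)/3) - 4*W = 2/3 - 4*W + sqrt(7)/3)
((-12434 + 78491) - 1*230530) + Y(443) = ((-12434 + 78491) - 1*230530) + (2/3 - 4*443 + sqrt(7)/3) = (66057 - 230530) + (2/3 - 1772 + sqrt(7)/3) = -164473 + (-5314/3 + sqrt(7)/3) = -498733/3 + sqrt(7)/3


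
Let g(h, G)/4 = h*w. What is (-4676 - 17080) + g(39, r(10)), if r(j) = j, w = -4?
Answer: -22380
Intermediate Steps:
g(h, G) = -16*h (g(h, G) = 4*(h*(-4)) = 4*(-4*h) = -16*h)
(-4676 - 17080) + g(39, r(10)) = (-4676 - 17080) - 16*39 = -21756 - 624 = -22380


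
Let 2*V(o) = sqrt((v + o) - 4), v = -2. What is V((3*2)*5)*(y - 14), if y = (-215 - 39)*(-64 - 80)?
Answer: 36562*sqrt(6) ≈ 89558.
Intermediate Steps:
y = 36576 (y = -254*(-144) = 36576)
V(o) = sqrt(-6 + o)/2 (V(o) = sqrt((-2 + o) - 4)/2 = sqrt(-6 + o)/2)
V((3*2)*5)*(y - 14) = (sqrt(-6 + (3*2)*5)/2)*(36576 - 14) = (sqrt(-6 + 6*5)/2)*36562 = (sqrt(-6 + 30)/2)*36562 = (sqrt(24)/2)*36562 = ((2*sqrt(6))/2)*36562 = sqrt(6)*36562 = 36562*sqrt(6)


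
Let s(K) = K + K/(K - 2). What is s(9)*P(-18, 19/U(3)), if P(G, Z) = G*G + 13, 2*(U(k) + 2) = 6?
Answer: 24264/7 ≈ 3466.3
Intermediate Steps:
U(k) = 1 (U(k) = -2 + (½)*6 = -2 + 3 = 1)
P(G, Z) = 13 + G² (P(G, Z) = G² + 13 = 13 + G²)
s(K) = K + K/(-2 + K)
s(9)*P(-18, 19/U(3)) = (9*(-1 + 9)/(-2 + 9))*(13 + (-18)²) = (9*8/7)*(13 + 324) = (9*(⅐)*8)*337 = (72/7)*337 = 24264/7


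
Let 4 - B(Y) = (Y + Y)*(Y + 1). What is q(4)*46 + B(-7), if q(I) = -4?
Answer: -264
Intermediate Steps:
B(Y) = 4 - 2*Y*(1 + Y) (B(Y) = 4 - (Y + Y)*(Y + 1) = 4 - 2*Y*(1 + Y))
q(4)*46 + B(-7) = -4*46 + (4 - 2*(-7) - 2*(-7)**2) = -184 + (4 + 14 - 2*49) = -184 + (4 + 14 - 98) = -184 - 80 = -264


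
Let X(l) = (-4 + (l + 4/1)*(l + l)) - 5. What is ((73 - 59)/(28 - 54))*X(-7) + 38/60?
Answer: -6683/390 ≈ -17.136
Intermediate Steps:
X(l) = -9 + 2*l*(4 + l) (X(l) = (-4 + (l + 4*1)*(2*l)) - 5 = (-4 + (l + 4)*(2*l)) - 5 = (-4 + (4 + l)*(2*l)) - 5 = (-4 + 2*l*(4 + l)) - 5 = -9 + 2*l*(4 + l))
((73 - 59)/(28 - 54))*X(-7) + 38/60 = ((73 - 59)/(28 - 54))*(-9 + 2*(-7)² + 8*(-7)) + 38/60 = (14/(-26))*(-9 + 2*49 - 56) + 38*(1/60) = (14*(-1/26))*(-9 + 98 - 56) + 19/30 = -7/13*33 + 19/30 = -231/13 + 19/30 = -6683/390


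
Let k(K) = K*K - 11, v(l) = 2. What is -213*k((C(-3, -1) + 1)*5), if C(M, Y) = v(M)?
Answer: -45582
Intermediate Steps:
C(M, Y) = 2
k(K) = -11 + K² (k(K) = K² - 11 = -11 + K²)
-213*k((C(-3, -1) + 1)*5) = -213*(-11 + ((2 + 1)*5)²) = -213*(-11 + (3*5)²) = -213*(-11 + 15²) = -213*(-11 + 225) = -213*214 = -45582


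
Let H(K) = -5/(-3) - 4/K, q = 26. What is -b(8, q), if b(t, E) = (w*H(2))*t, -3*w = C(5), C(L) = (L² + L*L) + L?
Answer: -440/9 ≈ -48.889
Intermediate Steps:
C(L) = L + 2*L² (C(L) = (L² + L²) + L = 2*L² + L = L + 2*L²)
w = -55/3 (w = -5*(1 + 2*5)/3 = -5*(1 + 10)/3 = -5*11/3 = -⅓*55 = -55/3 ≈ -18.333)
H(K) = 5/3 - 4/K (H(K) = -5*(-⅓) - 4/K = 5/3 - 4/K)
b(t, E) = 55*t/9 (b(t, E) = (-55*(5/3 - 4/2)/3)*t = (-55*(5/3 - 4*½)/3)*t = (-55*(5/3 - 2)/3)*t = (-55/3*(-⅓))*t = 55*t/9)
-b(8, q) = -55*8/9 = -1*440/9 = -440/9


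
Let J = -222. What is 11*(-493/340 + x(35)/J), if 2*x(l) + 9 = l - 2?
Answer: -12243/740 ≈ -16.545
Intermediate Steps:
x(l) = -11/2 + l/2 (x(l) = -9/2 + (l - 2)/2 = -9/2 + (-2 + l)/2 = -9/2 + (-1 + l/2) = -11/2 + l/2)
11*(-493/340 + x(35)/J) = 11*(-493/340 + (-11/2 + (½)*35)/(-222)) = 11*(-493*1/340 + (-11/2 + 35/2)*(-1/222)) = 11*(-29/20 + 12*(-1/222)) = 11*(-29/20 - 2/37) = 11*(-1113/740) = -12243/740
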